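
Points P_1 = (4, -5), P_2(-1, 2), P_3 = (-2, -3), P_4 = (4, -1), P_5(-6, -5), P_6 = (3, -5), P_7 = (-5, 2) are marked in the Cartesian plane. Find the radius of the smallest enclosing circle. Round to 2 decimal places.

5.76

A smallest enclosing disk is always determined by at most three of the input points on its boundary.
The minimum enclosing circle is determined by three boundary points: P_1, P_5, P_7.
Their circumcentre is (-1, -15/7) with r² = 1625/49.
The farthest remaining point P_4 is at distance² 1289/49 ≤ 1625/49.
r = √(1625/49) ≈ 5.76.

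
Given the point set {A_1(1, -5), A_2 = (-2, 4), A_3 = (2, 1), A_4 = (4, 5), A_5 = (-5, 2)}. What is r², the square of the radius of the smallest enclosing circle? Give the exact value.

46325/1458

A smallest enclosing disk is always determined by at most three of the input points on its boundary.
The minimum enclosing circle is determined by three boundary points: A_1, A_4, A_5.
Their circumcentre is (25/54, 11/18) with r² = 46325/1458.
The farthest remaining point A_2 is at distance² 25589/1458 ≤ 46325/1458.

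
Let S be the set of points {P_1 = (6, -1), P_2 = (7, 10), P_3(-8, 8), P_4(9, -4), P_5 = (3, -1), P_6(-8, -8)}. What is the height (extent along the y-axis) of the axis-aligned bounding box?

max y = 10, min y = -8, so height = 18.

18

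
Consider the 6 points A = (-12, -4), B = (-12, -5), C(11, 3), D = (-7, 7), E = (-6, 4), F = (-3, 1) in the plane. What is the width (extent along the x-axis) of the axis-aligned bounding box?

max x = 11, min x = -12, so width = 23.

23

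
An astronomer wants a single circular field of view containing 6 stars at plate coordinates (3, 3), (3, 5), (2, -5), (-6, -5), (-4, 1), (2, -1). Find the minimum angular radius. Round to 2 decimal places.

6.73

The minimum enclosing circle of a finite set is fixed by two of the points (as a diameter) or three (as a circumcircle).
The farthest pair is (3, 5)–(-6, -5) with squared distance 181. The circle on this segment as diameter has centre (-1.5, 0) and r² = 181/4 = 45.25.
Check (3, 3): distance² to centre = 29.25 ≤ 45.25, so it lies inside.
All remaining points lie in this disk, and no smaller disk contains both endpoints, so this is the minimum enclosing circle.
r = √(45.25) ≈ 6.73.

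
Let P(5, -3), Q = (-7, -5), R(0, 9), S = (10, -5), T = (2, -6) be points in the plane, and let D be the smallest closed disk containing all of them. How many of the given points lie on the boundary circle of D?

A smallest enclosing disk is always determined by at most three of the input points on its boundary.
The minimum enclosing circle is determined by three boundary points: Q, R, S.
Their circumcentre is (1.5, -0.5) with r² = 92.5.
The farthest remaining point T is at distance² 30.5 ≤ 92.5.
The points at distance exactly r from the centre are Q, R, S — 3 points.

3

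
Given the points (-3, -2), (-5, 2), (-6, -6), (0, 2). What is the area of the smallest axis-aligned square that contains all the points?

64

The bounding box has width 6 and height 8.
An axis-aligned square enclosing the set must have side ≥ max(width, height).
So the minimum side is max(6, 8) = 8.
Area = 8² = 64.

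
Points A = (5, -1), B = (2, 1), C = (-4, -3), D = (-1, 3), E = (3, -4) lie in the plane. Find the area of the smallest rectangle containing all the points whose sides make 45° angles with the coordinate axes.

In coordinates u = x + y, v = x − y the rectangle is axis-aligned; the map (x,y)→(u,v) scales areas by 2.
u-values: 4, 3, -7, 2, -1; range = 4 − (-7) = 11.
v-values: 6, 1, -1, -4, 7; range = 7 − (-4) = 11.
Area = (11 × 11) / 2 = 60.5.

60.5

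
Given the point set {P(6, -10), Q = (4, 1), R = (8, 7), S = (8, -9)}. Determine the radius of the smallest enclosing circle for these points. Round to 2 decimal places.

8.56

A smallest enclosing disk is always determined by at most three of the input points on its boundary.
The farthest pair is P–R with squared distance 293. The circle on this segment as diameter has centre (7, -1.5) and r² = 293/4 = 73.25.
Check Q: distance² to centre = 15.25 ≤ 73.25, so it lies inside.
All remaining points lie in this disk, and no smaller disk contains both endpoints, so this is the minimum enclosing circle.
r = √(73.25) ≈ 8.56.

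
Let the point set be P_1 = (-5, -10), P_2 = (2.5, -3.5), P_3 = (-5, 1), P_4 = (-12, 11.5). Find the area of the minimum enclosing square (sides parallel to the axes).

462.25

The bounding box has width 14.5 and height 21.5.
An axis-aligned square enclosing the set must have side ≥ max(width, height).
So the minimum side is max(14.5, 21.5) = 21.5.
Area = 21.5² = 462.25.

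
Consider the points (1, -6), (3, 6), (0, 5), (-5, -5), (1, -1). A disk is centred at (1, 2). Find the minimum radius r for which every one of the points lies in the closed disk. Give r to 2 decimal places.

9.22

The required radius is the distance from (1, 2) to the farthest point.
Squared distances: 64, 20, 10, 85, 9.
Maximum is 85, attained at (-5, -5).
r = √85 ≈ 9.22.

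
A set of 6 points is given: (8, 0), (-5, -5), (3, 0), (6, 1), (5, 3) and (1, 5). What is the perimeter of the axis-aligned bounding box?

Width = max x − min x = 8 − (-5) = 13.
Height = max y − min y = 5 − (-5) = 10.
Perimeter = 2(13 + 10) = 46.

46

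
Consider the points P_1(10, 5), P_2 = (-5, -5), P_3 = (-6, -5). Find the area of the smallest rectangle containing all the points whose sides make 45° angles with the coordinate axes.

78

In coordinates u = x + y, v = x − y the rectangle is axis-aligned; the map (x,y)→(u,v) scales areas by 2.
u-values: 15, -10, -11; range = 15 − (-11) = 26.
v-values: 5, 0, -1; range = 5 − (-1) = 6.
Area = (26 × 6) / 2 = 78.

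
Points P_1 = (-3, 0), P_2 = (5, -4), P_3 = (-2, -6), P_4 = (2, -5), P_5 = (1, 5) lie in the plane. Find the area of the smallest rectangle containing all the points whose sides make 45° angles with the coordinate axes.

91

In coordinates u = x + y, v = x − y the rectangle is axis-aligned; the map (x,y)→(u,v) scales areas by 2.
u-values: -3, 1, -8, -3, 6; range = 6 − (-8) = 14.
v-values: -3, 9, 4, 7, -4; range = 9 − (-4) = 13.
Area = (14 × 13) / 2 = 91.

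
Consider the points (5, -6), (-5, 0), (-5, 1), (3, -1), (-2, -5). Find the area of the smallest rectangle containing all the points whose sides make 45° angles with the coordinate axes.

76.5

In coordinates u = x + y, v = x − y the rectangle is axis-aligned; the map (x,y)→(u,v) scales areas by 2.
u-values: -1, -5, -4, 2, -7; range = 2 − (-7) = 9.
v-values: 11, -5, -6, 4, 3; range = 11 − (-6) = 17.
Area = (9 × 17) / 2 = 76.5.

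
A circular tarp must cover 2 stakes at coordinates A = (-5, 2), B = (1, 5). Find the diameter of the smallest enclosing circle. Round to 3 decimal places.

6.708

The smallest circle enclosing two points has them as diameter endpoints.
Centre = midpoint = (-2, 3.5); r² = |AB|²/4 = 45/4 = 11.25.
Diameter = 2r = 2√(11.25) ≈ 6.708.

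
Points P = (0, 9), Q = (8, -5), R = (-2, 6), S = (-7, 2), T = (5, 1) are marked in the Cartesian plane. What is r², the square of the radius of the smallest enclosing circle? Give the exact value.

The minimum enclosing circle of a finite set is fixed by two of the points (as a diameter) or three (as a circumcircle).
The minimum enclosing circle is determined by three boundary points: P, Q, S.
Their circumcentre is (16/11, 6/11) with r² = 8905/121.
The farthest remaining point R is at distance² 5044/121 ≤ 8905/121.

8905/121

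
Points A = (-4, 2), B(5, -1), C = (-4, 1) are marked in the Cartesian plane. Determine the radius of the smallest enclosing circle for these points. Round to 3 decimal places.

4.743

Side lengths²: AB² = 90, AC² = 1, BC² = 85.
Since AB² = 90 ≥ 85 + 1 = 86, the angle opposite AB is not acute, so the smallest enclosing circle has AB as diameter.
Centre = midpoint of AB = (0.5, 0.5), r² = 90/4 = 22.5.
r = √(22.5) ≈ 4.743.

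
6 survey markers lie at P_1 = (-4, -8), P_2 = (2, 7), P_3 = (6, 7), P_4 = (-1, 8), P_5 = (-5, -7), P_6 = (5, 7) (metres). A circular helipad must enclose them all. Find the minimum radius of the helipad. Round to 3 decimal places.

9.014

A smallest enclosing disk is always determined by at most three of the input points on its boundary.
The farthest pair is P_1–P_3 with squared distance 325. The circle on this segment as diameter has centre (1, -0.5) and r² = 325/4 = 81.25.
Check P_2: distance² to centre = 57.25 ≤ 81.25, so it lies inside.
All remaining points lie in this disk, and no smaller disk contains both endpoints, so this is the minimum enclosing circle.
r = √(81.25) ≈ 9.014.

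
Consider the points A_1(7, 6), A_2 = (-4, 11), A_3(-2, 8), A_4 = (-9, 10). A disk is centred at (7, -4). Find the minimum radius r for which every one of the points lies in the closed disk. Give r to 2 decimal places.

21.26

The required radius is the distance from (7, -4) to the farthest point.
Squared distances: 100, 346, 225, 452.
Maximum is 452, attained at A_4.
r = √452 ≈ 21.26.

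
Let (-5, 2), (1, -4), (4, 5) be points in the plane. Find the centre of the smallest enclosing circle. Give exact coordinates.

Call the three points A, B, C in the order given.
Side lengths²: AB² = 72, AC² = 90, BC² = 90.
Since BC² = 90 < 90 + 72 = 162, the triangle is acute, so the smallest enclosing circle is the circumcircle.
Circumcentre = (0.25, 1.25), r² = 28.125.
Centre = (0.25, 1.25).

(0.25, 1.25)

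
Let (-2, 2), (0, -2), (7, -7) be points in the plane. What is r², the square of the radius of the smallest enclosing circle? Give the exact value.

40.5

Call the three points A, B, C in the order given.
Side lengths²: AB² = 20, AC² = 162, BC² = 74.
Since AC² = 162 ≥ 74 + 20 = 94, the angle opposite AC is not acute, so the smallest enclosing circle has AC as diameter.
Centre = midpoint of AC = (2.5, -2.5), r² = 162/4 = 40.5.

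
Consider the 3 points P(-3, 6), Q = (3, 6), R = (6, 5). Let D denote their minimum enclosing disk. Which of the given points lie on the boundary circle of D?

P, R

Side lengths²: PQ² = 36, PR² = 82, QR² = 10.
Since PR² = 82 ≥ 36 + 10 = 46, the angle opposite PR is not acute, so the smallest enclosing circle has PR as diameter.
Centre = midpoint of PR = (1.5, 5.5), r² = 82/4 = 20.5.
The points at distance exactly r from the centre are P, R — 2 points.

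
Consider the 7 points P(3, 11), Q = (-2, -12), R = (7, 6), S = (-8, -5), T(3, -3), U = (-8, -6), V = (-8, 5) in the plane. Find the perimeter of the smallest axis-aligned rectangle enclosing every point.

76

Width = max x − min x = 7 − (-8) = 15.
Height = max y − min y = 11 − (-12) = 23.
Perimeter = 2(15 + 23) = 76.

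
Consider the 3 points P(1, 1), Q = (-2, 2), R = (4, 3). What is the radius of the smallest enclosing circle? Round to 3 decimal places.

Side lengths²: PQ² = 10, PR² = 13, QR² = 37.
Since QR² = 37 ≥ 13 + 10 = 23, the angle opposite QR is not acute, so the smallest enclosing circle has QR as diameter.
Centre = midpoint of QR = (1, 2.5), r² = 37/4 = 9.25.
r = √(9.25) ≈ 3.041.

3.041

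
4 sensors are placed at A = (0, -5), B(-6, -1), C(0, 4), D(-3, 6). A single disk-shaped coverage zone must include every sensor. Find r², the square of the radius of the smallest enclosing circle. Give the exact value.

32.5

A smallest enclosing disk is always determined by at most three of the input points on its boundary.
The farthest pair is A–D with squared distance 130. The circle on this segment as diameter has centre (-1.5, 0.5) and r² = 130/4 = 32.5.
Check B: distance² to centre = 22.5 ≤ 32.5, so it lies inside.
All remaining points lie in this disk, and no smaller disk contains both endpoints, so this is the minimum enclosing circle.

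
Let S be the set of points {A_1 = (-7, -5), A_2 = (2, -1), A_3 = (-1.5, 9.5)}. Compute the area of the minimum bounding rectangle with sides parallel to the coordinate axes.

130.5

x ranges over [-7, 2], width 9.
y ranges over [-5, 9.5], height 14.5.
Area = 9 × 14.5 = 130.5.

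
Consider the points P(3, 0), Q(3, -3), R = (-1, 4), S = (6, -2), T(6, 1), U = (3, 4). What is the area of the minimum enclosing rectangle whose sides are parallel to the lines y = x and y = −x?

In coordinates u = x + y, v = x − y the rectangle is axis-aligned; the map (x,y)→(u,v) scales areas by 2.
u-values: 3, 0, 3, 4, 7, 7; range = 7 − 0 = 7.
v-values: 3, 6, -5, 8, 5, -1; range = 8 − (-5) = 13.
Area = (7 × 13) / 2 = 45.5.

45.5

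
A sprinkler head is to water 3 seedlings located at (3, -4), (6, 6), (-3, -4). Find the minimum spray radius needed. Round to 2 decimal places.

Call the three points A, B, C in the order given.
Side lengths²: AB² = 109, AC² = 36, BC² = 181.
Since BC² = 181 ≥ 109 + 36 = 145, the angle opposite BC is not acute, so the smallest enclosing circle has BC as diameter.
Centre = midpoint of BC = (1.5, 1), r² = 181/4 = 45.25.
r = √(45.25) ≈ 6.73.

6.73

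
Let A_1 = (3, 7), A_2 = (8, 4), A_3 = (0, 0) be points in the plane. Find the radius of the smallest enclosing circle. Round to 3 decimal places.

4.514

Side lengths²: A_1A_2² = 34, A_1A_3² = 58, A_2A_3² = 80.
Since A_2A_3² = 80 < 58 + 34 = 92, the triangle is acute, so the smallest enclosing circle is the circumcircle.
Circumcentre = (41/11, 28/11), r² = 2465/121.
r = √(2465/121) ≈ 4.514.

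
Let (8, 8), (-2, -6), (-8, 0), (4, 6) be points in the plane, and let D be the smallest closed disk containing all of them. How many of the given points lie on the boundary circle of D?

3

A smallest enclosing disk is always determined by at most three of the input points on its boundary.
The minimum enclosing circle is determined by three boundary points: (8, 8), (-2, -6), (-8, 0).
Their circumcentre is (2/3, 8/3) with r² = 740/9.
The farthest remaining point (4, 6) is at distance² 200/9 ≤ 740/9.
The points at distance exactly r from the centre are (8, 8), (-2, -6), (-8, 0) — 3 points.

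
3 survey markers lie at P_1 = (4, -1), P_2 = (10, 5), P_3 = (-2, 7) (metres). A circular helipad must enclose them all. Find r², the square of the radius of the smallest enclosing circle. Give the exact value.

Side lengths²: P_1P_2² = 72, P_1P_3² = 100, P_2P_3² = 148.
Since P_2P_3² = 148 < 100 + 72 = 172, the triangle is acute, so the smallest enclosing circle is the circumcircle.
Circumcentre = (27/7, 36/7), r² = 1850/49.

1850/49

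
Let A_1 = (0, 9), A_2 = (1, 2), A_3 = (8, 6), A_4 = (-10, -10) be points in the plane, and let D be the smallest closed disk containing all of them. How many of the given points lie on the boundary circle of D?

2

The minimum enclosing circle of a finite set is fixed by two of the points (as a diameter) or three (as a circumcircle).
The farthest pair is A_3–A_4 with squared distance 580. The circle on this segment as diameter has centre (-1, -2) and r² = 580/4 = 145.
Check A_1: distance² to centre = 122 ≤ 145, so it lies inside.
All remaining points lie in this disk, and no smaller disk contains both endpoints, so this is the minimum enclosing circle.
The points at distance exactly r from the centre are A_3, A_4 — 2 points.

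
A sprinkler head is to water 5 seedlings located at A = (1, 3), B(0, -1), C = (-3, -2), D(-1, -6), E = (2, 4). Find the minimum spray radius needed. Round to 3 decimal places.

By Welzl's lemma the MEC is supported by two points (diametrically opposite) or three points (on a circumcircle).
The farthest pair is D–E with squared distance 109. The circle on this segment as diameter has centre (0.5, -1) and r² = 109/4 = 27.25.
Check A: distance² to centre = 16.25 ≤ 27.25, so it lies inside.
All remaining points lie in this disk, and no smaller disk contains both endpoints, so this is the minimum enclosing circle.
r = √(27.25) ≈ 5.220.

5.220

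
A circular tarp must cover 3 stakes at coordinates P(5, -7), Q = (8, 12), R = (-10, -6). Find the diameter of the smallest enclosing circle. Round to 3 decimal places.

Side lengths²: PQ² = 370, PR² = 226, QR² = 648.
Since QR² = 648 ≥ 370 + 226 = 596, the angle opposite QR is not acute, so the smallest enclosing circle has QR as diameter.
Centre = midpoint of QR = (-1, 3), r² = 648/4 = 162.
Diameter = 2r = 2√162 ≈ 25.456.

25.456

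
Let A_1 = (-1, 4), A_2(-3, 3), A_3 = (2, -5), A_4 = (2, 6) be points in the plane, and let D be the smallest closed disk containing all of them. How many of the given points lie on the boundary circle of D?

3

The minimum enclosing circle is determined by three boundary points: A_2, A_3, A_4.
Their circumcentre is (1.9, 0.5) with r² = 30.26.
The farthest remaining point A_1 is at distance² 20.66 ≤ 30.26.
The points at distance exactly r from the centre are A_2, A_3, A_4 — 3 points.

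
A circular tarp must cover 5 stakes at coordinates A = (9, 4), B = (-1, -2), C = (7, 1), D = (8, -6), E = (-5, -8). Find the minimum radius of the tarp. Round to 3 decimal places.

A smallest enclosing disk is always determined by at most three of the input points on its boundary.
The farthest pair is A–E with squared distance 340. The circle on this segment as diameter has centre (2, -2) and r² = 340/4 = 85.
Check B: distance² to centre = 9 ≤ 85, so it lies inside.
All remaining points lie in this disk, and no smaller disk contains both endpoints, so this is the minimum enclosing circle.
r = √85 ≈ 9.220.

9.220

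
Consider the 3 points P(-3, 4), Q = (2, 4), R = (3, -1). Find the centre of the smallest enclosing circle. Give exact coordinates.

Side lengths²: PQ² = 25, PR² = 61, QR² = 26.
Since PR² = 61 ≥ 26 + 25 = 51, the angle opposite PR is not acute, so the smallest enclosing circle has PR as diameter.
Centre = midpoint of PR = (0, 1.5), r² = 61/4 = 15.25.
Centre = (0, 1.5).

(0, 1.5)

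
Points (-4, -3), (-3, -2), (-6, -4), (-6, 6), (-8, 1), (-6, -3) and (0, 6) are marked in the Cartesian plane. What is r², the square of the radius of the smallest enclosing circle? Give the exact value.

34

The minimum enclosing circle of a finite set is fixed by two of the points (as a diameter) or three (as a circumcircle).
The farthest pair is (-6, -4)–(0, 6) with squared distance 136. The circle on this segment as diameter has centre (-3, 1) and r² = 136/4 = 34.
Check (-4, -3): distance² to centre = 17 ≤ 34, so it lies inside.
All remaining points lie in this disk, and no smaller disk contains both endpoints, so this is the minimum enclosing circle.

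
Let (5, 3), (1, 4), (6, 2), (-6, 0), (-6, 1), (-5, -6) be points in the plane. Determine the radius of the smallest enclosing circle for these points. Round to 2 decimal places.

6.81

The minimum enclosing circle is determined by three boundary points: (6, 2), (-6, 1), (-5, -6).
Their circumcentre is (9/34, -57/34) with r² = 26825/578.
The farthest remaining point (5, 3) is at distance² 25601/578 ≤ 26825/578.
r = √(26825/578) ≈ 6.81.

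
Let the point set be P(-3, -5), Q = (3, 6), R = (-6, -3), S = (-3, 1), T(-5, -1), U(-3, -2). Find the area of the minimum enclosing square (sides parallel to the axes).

121

The bounding box has width 9 and height 11.
An axis-aligned square enclosing the set must have side ≥ max(width, height).
So the minimum side is max(9, 11) = 11.
Area = 11² = 121.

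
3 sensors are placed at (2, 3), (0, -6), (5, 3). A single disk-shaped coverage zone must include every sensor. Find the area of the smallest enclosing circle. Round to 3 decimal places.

83.252

Call the three points A, B, C in the order given.
Side lengths²: AB² = 85, AC² = 9, BC² = 106.
Since BC² = 106 ≥ 85 + 9 = 94, the angle opposite BC is not acute, so the smallest enclosing circle has BC as diameter.
Centre = midpoint of BC = (2.5, -1.5), r² = 106/4 = 26.5.
Area = π·r² = π·26.5 ≈ 83.252.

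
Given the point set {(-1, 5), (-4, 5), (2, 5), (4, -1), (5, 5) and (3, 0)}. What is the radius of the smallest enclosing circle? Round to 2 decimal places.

The minimum enclosing circle of a finite set is fixed by two of the points (as a diameter) or three (as a circumcircle).
The minimum enclosing circle is determined by three boundary points: (-4, 5), (4, -1), (5, 5).
Their circumcentre is (0.5, 8/3) with r² = 925/36.
The farthest remaining point (3, 0) is at distance² 481/36 ≤ 925/36.
r = √(925/36) ≈ 5.07.

5.07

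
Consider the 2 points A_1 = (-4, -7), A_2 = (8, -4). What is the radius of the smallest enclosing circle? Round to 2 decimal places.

The smallest circle enclosing two points has them as diameter endpoints.
Centre = midpoint = (2, -5.5); r² = |A_1A_2|²/4 = 153/4 = 38.25.
r = √(38.25) ≈ 6.18.

6.18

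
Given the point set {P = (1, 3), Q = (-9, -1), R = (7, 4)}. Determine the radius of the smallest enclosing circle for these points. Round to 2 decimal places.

8.38

Side lengths²: PQ² = 116, PR² = 37, QR² = 281.
Since QR² = 281 ≥ 116 + 37 = 153, the angle opposite QR is not acute, so the smallest enclosing circle has QR as diameter.
Centre = midpoint of QR = (-1, 1.5), r² = 281/4 = 70.25.
r = √(70.25) ≈ 8.38.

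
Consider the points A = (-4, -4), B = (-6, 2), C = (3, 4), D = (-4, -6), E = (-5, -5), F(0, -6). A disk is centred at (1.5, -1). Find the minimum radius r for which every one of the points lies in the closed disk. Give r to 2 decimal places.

8.08

The required radius is the distance from (1.5, -1) to the farthest point.
Squared distances: 39.25, 65.25, 27.25, 55.25, 58.25, 27.25.
Maximum is 65.25, attained at B.
r = √(65.25) ≈ 8.08.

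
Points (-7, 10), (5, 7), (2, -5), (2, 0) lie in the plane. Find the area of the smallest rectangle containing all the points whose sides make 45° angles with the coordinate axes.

180

In coordinates u = x + y, v = x − y the rectangle is axis-aligned; the map (x,y)→(u,v) scales areas by 2.
u-values: 3, 12, -3, 2; range = 12 − (-3) = 15.
v-values: -17, -2, 7, 2; range = 7 − (-17) = 24.
Area = (15 × 24) / 2 = 180.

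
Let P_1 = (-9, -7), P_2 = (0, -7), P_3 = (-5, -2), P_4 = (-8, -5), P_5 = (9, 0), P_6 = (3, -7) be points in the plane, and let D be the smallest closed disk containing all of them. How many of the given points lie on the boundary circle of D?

By Welzl's lemma the MEC is supported by two points (diametrically opposite) or three points (on a circumcircle).
The farthest pair is P_1–P_5 with squared distance 373. The circle on this segment as diameter has centre (0, -3.5) and r² = 373/4 = 93.25.
Check P_2: distance² to centre = 12.25 ≤ 93.25, so it lies inside.
All remaining points lie in this disk, and no smaller disk contains both endpoints, so this is the minimum enclosing circle.
The points at distance exactly r from the centre are P_1, P_5 — 2 points.

2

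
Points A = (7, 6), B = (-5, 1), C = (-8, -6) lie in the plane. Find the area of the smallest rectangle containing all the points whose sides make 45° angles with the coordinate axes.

94.5

In coordinates u = x + y, v = x − y the rectangle is axis-aligned; the map (x,y)→(u,v) scales areas by 2.
u-values: 13, -4, -14; range = 13 − (-14) = 27.
v-values: 1, -6, -2; range = 1 − (-6) = 7.
Area = (27 × 7) / 2 = 94.5.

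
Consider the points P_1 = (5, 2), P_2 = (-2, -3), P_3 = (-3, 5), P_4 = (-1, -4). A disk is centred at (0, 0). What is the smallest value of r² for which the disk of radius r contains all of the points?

The required radius is the distance from (0, 0) to the farthest point.
Squared distances: 29, 13, 34, 17.
Maximum is 34, attained at P_3.

34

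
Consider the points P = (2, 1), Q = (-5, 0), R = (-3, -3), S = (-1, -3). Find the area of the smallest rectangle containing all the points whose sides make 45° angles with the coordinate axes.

31.5

In coordinates u = x + y, v = x − y the rectangle is axis-aligned; the map (x,y)→(u,v) scales areas by 2.
u-values: 3, -5, -6, -4; range = 3 − (-6) = 9.
v-values: 1, -5, 0, 2; range = 2 − (-5) = 7.
Area = (9 × 7) / 2 = 31.5.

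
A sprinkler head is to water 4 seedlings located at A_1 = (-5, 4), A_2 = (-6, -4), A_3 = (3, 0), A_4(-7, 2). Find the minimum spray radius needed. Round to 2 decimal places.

5.27

The minimum enclosing circle is determined by three boundary points: A_2, A_3, A_4.
Their circumcentre is (-131/58, -17/58) with r² = 46657/1682.
The farthest remaining point A_1 is at distance² 43641/1682 ≤ 46657/1682.
r = √(46657/1682) ≈ 5.27.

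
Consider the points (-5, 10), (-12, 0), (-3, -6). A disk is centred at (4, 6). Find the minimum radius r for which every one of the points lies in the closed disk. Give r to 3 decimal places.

17.088

The required radius is the distance from (4, 6) to the farthest point.
Squared distances: 97, 292, 193.
Maximum is 292, attained at (-12, 0).
r = √292 ≈ 17.088.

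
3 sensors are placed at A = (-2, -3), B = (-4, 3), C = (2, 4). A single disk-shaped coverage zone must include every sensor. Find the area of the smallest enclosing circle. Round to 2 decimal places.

Side lengths²: AB² = 40, AC² = 65, BC² = 37.
Since AC² = 65 < 40 + 37 = 77, the triangle is acute, so the smallest enclosing circle is the circumcircle.
Circumcentre = (-21/38, 31/38), r² = 12025/722.
Area = π·r² = π·12025/722 ≈ 52.32.

52.32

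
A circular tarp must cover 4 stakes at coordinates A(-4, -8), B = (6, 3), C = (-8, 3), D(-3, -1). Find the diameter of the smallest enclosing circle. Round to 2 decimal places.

The minimum enclosing circle is determined by three boundary points: A, B, C.
Their circumcentre is (-1, -15/22) with r² = 30277/484.
The farthest remaining point D is at distance² 1985/484 ≤ 30277/484.
Diameter = 2r = 2√(30277/484) ≈ 15.82.

15.82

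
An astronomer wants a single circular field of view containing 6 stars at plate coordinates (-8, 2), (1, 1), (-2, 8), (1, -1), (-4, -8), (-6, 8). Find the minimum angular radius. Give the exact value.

8.125

A smallest enclosing disk is always determined by at most three of the input points on its boundary.
The minimum enclosing circle is determined by three boundary points: (-2, 8), (-4, -8), (-6, 8).
Their circumcentre is (-4, 0.125) with r² = 66.015625.
The farthest remaining point (1, -1) is at distance² 26.265625 ≤ 66.015625.
r = √(66.015625) = 8.125.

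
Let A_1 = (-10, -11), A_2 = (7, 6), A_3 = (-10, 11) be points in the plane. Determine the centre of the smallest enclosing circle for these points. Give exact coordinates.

Side lengths²: A_1A_2² = 578, A_1A_3² = 484, A_2A_3² = 314.
Since A_1A_2² = 578 < 484 + 314 = 798, the triangle is acute, so the smallest enclosing circle is the circumcircle.
Circumcentre = (-4, 0), r² = 157.
Centre = (-4, 0).

(-4, 0)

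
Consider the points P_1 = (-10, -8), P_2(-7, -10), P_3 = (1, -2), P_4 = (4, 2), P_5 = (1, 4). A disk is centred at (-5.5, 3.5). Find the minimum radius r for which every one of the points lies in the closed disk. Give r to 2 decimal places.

The required radius is the distance from (-5.5, 3.5) to the farthest point.
Squared distances: 152.5, 184.5, 72.5, 92.5, 42.5.
Maximum is 184.5, attained at P_2.
r = √(184.5) ≈ 13.58.

13.58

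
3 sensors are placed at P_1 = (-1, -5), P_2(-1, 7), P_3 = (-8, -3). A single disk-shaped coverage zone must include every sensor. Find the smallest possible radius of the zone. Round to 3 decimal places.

Side lengths²: P_1P_2² = 144, P_1P_3² = 53, P_2P_3² = 149.
Since P_2P_3² = 149 < 144 + 53 = 197, the triangle is acute, so the smallest enclosing circle is the circumcircle.
Circumcentre = (-43/14, 1), r² = 7897/196.
r = √(7897/196) ≈ 6.348.

6.348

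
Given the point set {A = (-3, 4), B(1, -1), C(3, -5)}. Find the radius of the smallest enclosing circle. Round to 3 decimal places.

Side lengths²: AB² = 41, AC² = 117, BC² = 20.
Since AC² = 117 ≥ 41 + 20 = 61, the angle opposite AC is not acute, so the smallest enclosing circle has AC as diameter.
Centre = midpoint of AC = (0, -0.5), r² = 117/4 = 29.25.
r = √(29.25) ≈ 5.408.

5.408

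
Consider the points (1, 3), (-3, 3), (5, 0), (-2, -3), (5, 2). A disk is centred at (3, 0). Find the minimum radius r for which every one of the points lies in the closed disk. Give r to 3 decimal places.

6.708

The required radius is the distance from (3, 0) to the farthest point.
Squared distances: 13, 45, 4, 34, 8.
Maximum is 45, attained at (-3, 3).
r = √45 ≈ 6.708.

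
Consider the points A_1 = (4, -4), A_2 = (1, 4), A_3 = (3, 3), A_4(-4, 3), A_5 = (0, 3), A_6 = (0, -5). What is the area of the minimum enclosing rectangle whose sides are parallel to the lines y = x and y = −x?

82.5

In coordinates u = x + y, v = x − y the rectangle is axis-aligned; the map (x,y)→(u,v) scales areas by 2.
u-values: 0, 5, 6, -1, 3, -5; range = 6 − (-5) = 11.
v-values: 8, -3, 0, -7, -3, 5; range = 8 − (-7) = 15.
Area = (11 × 15) / 2 = 82.5.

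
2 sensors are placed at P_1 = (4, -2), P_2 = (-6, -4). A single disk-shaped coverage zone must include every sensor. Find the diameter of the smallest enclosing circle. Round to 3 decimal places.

The smallest circle enclosing two points has them as diameter endpoints.
Centre = midpoint = (-1, -3); r² = |P_1P_2|²/4 = 104/4 = 26.
Diameter = 2r = 2√26 ≈ 10.198.

10.198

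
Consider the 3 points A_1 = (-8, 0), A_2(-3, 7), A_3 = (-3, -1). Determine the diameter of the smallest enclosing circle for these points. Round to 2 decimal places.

Side lengths²: A_1A_2² = 74, A_1A_3² = 26, A_2A_3² = 64.
Since A_1A_2² = 74 < 64 + 26 = 90, the triangle is acute, so the smallest enclosing circle is the circumcircle.
Circumcentre = (-4.8, 3), r² = 19.24.
Diameter = 2r = 2√(19.24) ≈ 8.77.

8.77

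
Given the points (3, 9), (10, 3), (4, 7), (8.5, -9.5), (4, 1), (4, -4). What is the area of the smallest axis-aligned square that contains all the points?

The bounding box has width 7 and height 18.5.
An axis-aligned square enclosing the set must have side ≥ max(width, height).
So the minimum side is max(7, 18.5) = 18.5.
Area = 18.5² = 342.25.

342.25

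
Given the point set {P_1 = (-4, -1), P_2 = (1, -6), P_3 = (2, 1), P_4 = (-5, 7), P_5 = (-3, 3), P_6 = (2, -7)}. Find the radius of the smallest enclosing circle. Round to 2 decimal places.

A smallest enclosing disk is always determined by at most three of the input points on its boundary.
The farthest pair is P_4–P_6 with squared distance 245. The circle on this segment as diameter has centre (-1.5, 0) and r² = 245/4 = 61.25.
Check P_1: distance² to centre = 7.25 ≤ 61.25, so it lies inside.
All remaining points lie in this disk, and no smaller disk contains both endpoints, so this is the minimum enclosing circle.
r = √(61.25) ≈ 7.83.

7.83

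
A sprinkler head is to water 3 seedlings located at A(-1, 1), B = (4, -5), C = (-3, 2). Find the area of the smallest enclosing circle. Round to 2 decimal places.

Side lengths²: AB² = 61, AC² = 5, BC² = 98.
Since BC² = 98 ≥ 61 + 5 = 66, the angle opposite BC is not acute, so the smallest enclosing circle has BC as diameter.
Centre = midpoint of BC = (0.5, -1.5), r² = 98/4 = 24.5.
Area = π·r² = π·24.5 ≈ 76.97.

76.97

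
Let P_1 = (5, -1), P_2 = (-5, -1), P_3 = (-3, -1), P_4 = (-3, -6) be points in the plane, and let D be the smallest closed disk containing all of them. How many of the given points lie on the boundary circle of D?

A smallest enclosing disk is always determined by at most three of the input points on its boundary.
The minimum enclosing circle is determined by three boundary points: P_1, P_2, P_4.
Their circumcentre is (0, -1.9) with r² = 25.81.
The farthest remaining point P_3 is at distance² 9.81 ≤ 25.81.
The points at distance exactly r from the centre are P_1, P_2, P_4 — 3 points.

3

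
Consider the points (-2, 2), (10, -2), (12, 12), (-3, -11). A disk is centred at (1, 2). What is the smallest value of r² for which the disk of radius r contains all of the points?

221

The required radius is the distance from (1, 2) to the farthest point.
Squared distances: 9, 97, 221, 185.
Maximum is 221, attained at (12, 12).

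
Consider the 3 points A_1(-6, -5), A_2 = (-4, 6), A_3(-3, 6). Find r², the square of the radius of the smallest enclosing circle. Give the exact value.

32.5

Side lengths²: A_1A_2² = 125, A_1A_3² = 130, A_2A_3² = 1.
Since A_1A_3² = 130 ≥ 125 + 1 = 126, the angle opposite A_1A_3 is not acute, so the smallest enclosing circle has A_1A_3 as diameter.
Centre = midpoint of A_1A_3 = (-4.5, 0.5), r² = 130/4 = 32.5.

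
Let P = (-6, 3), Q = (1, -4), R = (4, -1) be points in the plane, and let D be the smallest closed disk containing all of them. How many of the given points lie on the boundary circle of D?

Side lengths²: PQ² = 98, PR² = 116, QR² = 18.
Since PR² = 116 ≥ 98 + 18 = 116, the angle opposite PR is not acute, so the smallest enclosing circle has PR as diameter.
Centre = midpoint of PR = (-1, 1), r² = 116/4 = 29.
The points at distance exactly r from the centre are P, Q, R — 3 points.

3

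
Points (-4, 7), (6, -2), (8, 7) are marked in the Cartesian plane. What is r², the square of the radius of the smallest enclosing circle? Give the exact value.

Call the three points A, B, C in the order given.
Side lengths²: AB² = 181, AC² = 144, BC² = 85.
Since AB² = 181 < 144 + 85 = 229, the triangle is acute, so the smallest enclosing circle is the circumcircle.
Circumcentre = (2, 65/18), r² = 15385/324.

15385/324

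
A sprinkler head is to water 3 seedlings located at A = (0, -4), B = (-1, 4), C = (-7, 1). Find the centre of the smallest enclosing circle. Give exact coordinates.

Side lengths²: AB² = 65, AC² = 74, BC² = 45.
Since AC² = 74 < 65 + 45 = 110, the triangle is acute, so the smallest enclosing circle is the circumcircle.
Circumcentre = (-89/34, -9/34), r² = 12025/578.
Centre = (-89/34, -9/34).

(-89/34, -9/34)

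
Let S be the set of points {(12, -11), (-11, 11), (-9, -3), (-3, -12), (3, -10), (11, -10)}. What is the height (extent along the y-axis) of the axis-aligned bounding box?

23

max y = 11, min y = -12, so height = 23.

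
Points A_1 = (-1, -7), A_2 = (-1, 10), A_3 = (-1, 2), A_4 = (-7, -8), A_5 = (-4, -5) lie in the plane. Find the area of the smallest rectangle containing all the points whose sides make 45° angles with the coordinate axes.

204

In coordinates u = x + y, v = x − y the rectangle is axis-aligned; the map (x,y)→(u,v) scales areas by 2.
u-values: -8, 9, 1, -15, -9; range = 9 − (-15) = 24.
v-values: 6, -11, -3, 1, 1; range = 6 − (-11) = 17.
Area = (24 × 17) / 2 = 204.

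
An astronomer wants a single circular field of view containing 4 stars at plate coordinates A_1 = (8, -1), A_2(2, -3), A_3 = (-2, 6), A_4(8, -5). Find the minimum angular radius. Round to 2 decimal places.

7.43

By Welzl's lemma the MEC is supported by two points (diametrically opposite) or three points (on a circumcircle).
The farthest pair is A_3–A_4 with squared distance 221. The circle on this segment as diameter has centre (3, 0.5) and r² = 221/4 = 55.25.
Check A_1: distance² to centre = 27.25 ≤ 55.25, so it lies inside.
All remaining points lie in this disk, and no smaller disk contains both endpoints, so this is the minimum enclosing circle.
r = √(55.25) ≈ 7.43.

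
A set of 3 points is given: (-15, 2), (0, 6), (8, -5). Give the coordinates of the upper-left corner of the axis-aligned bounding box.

(-15, 6)

x-range [-15, 8], y-range [-5, 6].
The upper-left corner is (-15, 6).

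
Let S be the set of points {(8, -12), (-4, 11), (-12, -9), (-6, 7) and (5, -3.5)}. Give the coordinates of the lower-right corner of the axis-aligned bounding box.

x-range [-12, 8], y-range [-12, 11].
The lower-right corner is (8, -12).

(8, -12)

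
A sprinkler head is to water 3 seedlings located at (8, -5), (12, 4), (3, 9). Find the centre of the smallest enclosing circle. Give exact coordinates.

Call the three points A, B, C in the order given.
Side lengths²: AB² = 97, AC² = 221, BC² = 106.
Since AC² = 221 ≥ 106 + 97 = 203, the angle opposite AC is not acute, so the smallest enclosing circle has AC as diameter.
Centre = midpoint of AC = (5.5, 2), r² = 221/4 = 55.25.
Centre = (5.5, 2).

(5.5, 2)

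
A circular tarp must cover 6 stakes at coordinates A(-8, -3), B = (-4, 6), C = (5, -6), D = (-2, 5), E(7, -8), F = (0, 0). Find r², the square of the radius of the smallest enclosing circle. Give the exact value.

A smallest enclosing disk is always determined by at most three of the input points on its boundary.
The minimum enclosing circle is determined by three boundary points: A, B, E.
Their circumcentre is (51/62, -95/62) with r² = 153745/1922.
The farthest remaining point D is at distance² 97325/1922 ≤ 153745/1922.

153745/1922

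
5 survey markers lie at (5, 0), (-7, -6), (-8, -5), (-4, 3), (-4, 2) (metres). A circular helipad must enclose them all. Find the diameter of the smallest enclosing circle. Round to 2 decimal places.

13.93

The farthest pair is (5, 0)–(-8, -5) with squared distance 194. The circle on this segment as diameter has centre (-1.5, -2.5) and r² = 194/4 = 48.5.
Check (-7, -6): distance² to centre = 42.5 ≤ 48.5, so it lies inside.
All remaining points lie in this disk, and no smaller disk contains both endpoints, so this is the minimum enclosing circle.
Diameter = 2r = 2√(48.5) ≈ 13.93.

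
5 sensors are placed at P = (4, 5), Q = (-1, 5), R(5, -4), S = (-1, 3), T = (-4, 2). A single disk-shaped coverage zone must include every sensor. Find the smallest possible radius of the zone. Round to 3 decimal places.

The minimum enclosing circle is determined by three boundary points: P, R, T.
Their circumcentre is (1.26, 0.14) with r² = 31.1272.
The farthest remaining point Q is at distance² 28.7272 ≤ 31.1272.
r = √(31.1272) ≈ 5.579.

5.579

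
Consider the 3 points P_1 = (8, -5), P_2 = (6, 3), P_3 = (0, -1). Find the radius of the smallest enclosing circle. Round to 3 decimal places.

Side lengths²: P_1P_2² = 68, P_1P_3² = 80, P_2P_3² = 52.
Since P_1P_3² = 80 < 68 + 52 = 120, the triangle is acute, so the smallest enclosing circle is the circumcircle.
Circumcentre = (33/7, -11/7), r² = 1105/49.
r = √(1105/49) ≈ 4.749.

4.749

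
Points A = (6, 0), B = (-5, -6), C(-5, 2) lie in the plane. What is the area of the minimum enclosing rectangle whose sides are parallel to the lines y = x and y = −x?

110.5

In coordinates u = x + y, v = x − y the rectangle is axis-aligned; the map (x,y)→(u,v) scales areas by 2.
u-values: 6, -11, -3; range = 6 − (-11) = 17.
v-values: 6, 1, -7; range = 6 − (-7) = 13.
Area = (17 × 13) / 2 = 110.5.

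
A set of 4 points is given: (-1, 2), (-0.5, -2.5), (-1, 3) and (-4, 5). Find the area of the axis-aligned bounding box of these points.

26.25

x ranges over [-4, -0.5], width 3.5.
y ranges over [-2.5, 5], height 7.5.
Area = 3.5 × 7.5 = 26.25.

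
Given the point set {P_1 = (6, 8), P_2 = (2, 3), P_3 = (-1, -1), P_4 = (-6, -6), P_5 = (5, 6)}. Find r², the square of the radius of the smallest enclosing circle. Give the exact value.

85

By Welzl's lemma the MEC is supported by two points (diametrically opposite) or three points (on a circumcircle).
The farthest pair is P_1–P_4 with squared distance 340. The circle on this segment as diameter has centre (0, 1) and r² = 340/4 = 85.
Check P_2: distance² to centre = 8 ≤ 85, so it lies inside.
All remaining points lie in this disk, and no smaller disk contains both endpoints, so this is the minimum enclosing circle.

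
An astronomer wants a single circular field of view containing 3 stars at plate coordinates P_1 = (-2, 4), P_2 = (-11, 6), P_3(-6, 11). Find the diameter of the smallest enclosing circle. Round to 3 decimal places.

Side lengths²: P_1P_2² = 85, P_1P_3² = 65, P_2P_3² = 50.
Since P_1P_2² = 85 < 65 + 50 = 115, the triangle is acute, so the smallest enclosing circle is the circumcircle.
Circumcentre = (-137/22, 137/22), r² = 5525/242.
Diameter = 2r = 2√(5525/242) ≈ 9.556.

9.556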